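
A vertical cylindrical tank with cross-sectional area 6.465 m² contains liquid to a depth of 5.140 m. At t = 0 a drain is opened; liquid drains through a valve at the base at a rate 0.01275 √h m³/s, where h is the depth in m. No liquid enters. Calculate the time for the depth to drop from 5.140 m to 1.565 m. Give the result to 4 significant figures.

1031 s

A dh/dt = −Q_out = −0.01275 √h.
∫ h^(−1/2) dh = −(0.01275/A) ∫ dt, giving 2√h = 2√h₀ − (0.01275/A) t.
t = 2A(√h₀ − √h)/0.01275 = 2·6.465·(√5.140 − √1.565)/0.01275
  = 12.9300 × (2.26716 − 1.25100) / 0.01275 = 1030.50 s.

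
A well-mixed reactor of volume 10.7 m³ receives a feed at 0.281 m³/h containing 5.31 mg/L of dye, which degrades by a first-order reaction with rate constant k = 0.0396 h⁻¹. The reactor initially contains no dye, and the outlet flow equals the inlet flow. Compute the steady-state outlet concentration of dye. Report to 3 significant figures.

V dC/dt = Q(C_in − C) − k V C.
Steady state (dC/dt = 0): C_ss = Q C_in/(Q + kV) = C_in/(1 + kV/Q).
C_ss = 0.281·5.31/(0.281 + 0.0396·10.7) = 1.4921/0.70472 = 2.1173 mg/L.

2.12 mg/L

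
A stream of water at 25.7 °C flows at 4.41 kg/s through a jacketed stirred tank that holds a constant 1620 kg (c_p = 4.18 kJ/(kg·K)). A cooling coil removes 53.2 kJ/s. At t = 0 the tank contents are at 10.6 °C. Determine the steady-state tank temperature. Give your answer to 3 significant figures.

M c_p dT/dt = ṁ c_p (T_in − T) − Q̇.
At steady state dT/dt = 0 ⇒ T_ss = T_in − Q̇/(ṁ c_p) = 25.7 − 53.2/(4.41·4.18) = 22.814 °C.

22.8 °C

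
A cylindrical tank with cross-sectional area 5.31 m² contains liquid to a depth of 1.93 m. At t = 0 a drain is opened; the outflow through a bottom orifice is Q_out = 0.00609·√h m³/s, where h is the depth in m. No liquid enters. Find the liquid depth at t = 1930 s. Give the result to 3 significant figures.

Unsteady balance on liquid volume: A dh/dt = −0.00609 √h.
This is separable: 2 d(√h)/dt = −0.00609/A, so √h = √h₀ − (0.00609/(2A)) t.
√h = √1.93 − 0.00609·1930/(2·5.31) = 1.3892 − 1.1068 = 0.28249.
h = 0.28249² = 0.079802 m.

0.0798 m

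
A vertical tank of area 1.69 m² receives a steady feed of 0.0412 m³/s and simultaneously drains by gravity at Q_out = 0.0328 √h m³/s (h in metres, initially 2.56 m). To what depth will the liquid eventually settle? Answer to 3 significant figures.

1.58 m

Volume balance on the tank: A dh/dt = Q_in − 0.0328 √h. At steady state dh/dt = 0:
Q_in = 0.0328 √h_ss ⇒ √h_ss = 0.0412/0.0328 = 1.2561.
h_ss = 1.2561² = 1.5778 m. (Since h₀ = 2.56 m > h_ss, the level will fall toward this value.)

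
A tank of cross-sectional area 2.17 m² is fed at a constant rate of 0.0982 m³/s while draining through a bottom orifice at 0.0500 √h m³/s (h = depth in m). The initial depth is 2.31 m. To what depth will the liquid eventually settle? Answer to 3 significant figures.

3.86 m

Level balance: A dh/dt = 0.0982 − 0.0500 √h. Setting dh/dt = 0:
Q_in = 0.0500 √h_ss ⇒ √h_ss = 0.0982/0.0500 = 1.9640.
h_ss = 1.9640² = 3.8573 m. (Since h₀ = 2.31 m < h_ss, the level will rise toward this value.)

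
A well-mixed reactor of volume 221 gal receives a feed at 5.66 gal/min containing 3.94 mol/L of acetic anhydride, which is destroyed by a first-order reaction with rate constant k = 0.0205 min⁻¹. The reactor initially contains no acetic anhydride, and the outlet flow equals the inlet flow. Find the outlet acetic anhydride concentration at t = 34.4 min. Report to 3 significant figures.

V dC/dt = Q(C_in − C) − k V C.
dC/dt = (Q/V) C_in − (Q/V + k) C; effective rate a = Q/V + k = 0.025611 + 0.0205 = 0.046111 min⁻¹.
C_ss = Q C_in/(Q + kV) = 2.1884 mol/L; C(t) = C_ss + (C₀ − C_ss) e^(−a t).
C(34.4) = 2.1884 + (-2.1884)·e^(−0.046111·34.4) = 2.1884 + (-2.1884)·0.20470 = 1.7404 mol/L.

1.74 mol/L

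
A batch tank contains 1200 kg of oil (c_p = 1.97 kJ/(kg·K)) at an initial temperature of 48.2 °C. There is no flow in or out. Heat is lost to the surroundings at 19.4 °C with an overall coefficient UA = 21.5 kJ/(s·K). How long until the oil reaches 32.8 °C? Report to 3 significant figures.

Unsteady energy balance on the tank contents: M c_p dT/dt = −UA(T − T_amb).
τ = M c_p/UA = 109.95 s; T_ss = T_amb = 19.400 °C.
T(t) = T_ss + (T₀ − T_ss)e^(−t/τ); set T = 32.8:
t = −τ ln[(T − T_ss)/(T₀ − T_ss)] = −109.95 · ln(0.46528) = 84.128 s.

84.1 s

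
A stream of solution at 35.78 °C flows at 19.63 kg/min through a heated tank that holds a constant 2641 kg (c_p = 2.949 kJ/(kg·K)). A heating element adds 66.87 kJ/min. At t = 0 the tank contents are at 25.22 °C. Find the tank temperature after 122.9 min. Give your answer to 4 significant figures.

32.24 °C

Unsteady energy balance on the tank contents: M c_p dT/dt = ṁ c_p (T_in − T) + 66.87.
Rearrange: dT/dt = (T_ss − T)/τ with τ = M/ṁ = 134.539 min and T_ss = T_in + Q̇/(ṁ c_p) = 36.9351 °C.
This is linear first-order; T(t) = T_ss + (T₀ − T_ss) e^(−t/τ).
T(122.9) = 36.9351 + (-11.7151)·e^(−122.9/134.539) = 36.9351 + (-11.7151)·0.401122 = 32.2359 °C.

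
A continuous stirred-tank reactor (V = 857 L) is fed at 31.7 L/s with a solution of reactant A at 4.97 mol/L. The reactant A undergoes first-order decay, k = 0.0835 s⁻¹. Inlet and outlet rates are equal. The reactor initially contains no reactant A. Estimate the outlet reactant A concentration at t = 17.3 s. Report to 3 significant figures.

Species balance: V dC/dt = Q C_in − Q C − k V C.
This is linear with rate a = Q/V + k = 0.12049 s⁻¹.
C_ss = Q C_in/(Q + kV) = 1.5258 mol/L; C(t) = C_ss + (C₀ − C_ss) e^(−a t).
C(17.3) = 1.5258 + (-1.5258)·e^(−0.12049·17.3) = 1.5258 + (-1.5258)·0.12437 = 1.3360 mol/L.

1.34 mol/L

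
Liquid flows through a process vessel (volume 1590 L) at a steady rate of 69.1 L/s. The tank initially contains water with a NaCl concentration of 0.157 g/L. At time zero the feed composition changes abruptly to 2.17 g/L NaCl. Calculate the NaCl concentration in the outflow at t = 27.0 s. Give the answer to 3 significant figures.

1.55 g/L

Unsteady species balance (constant V, well mixed): V dC/dt = Q(C_in − C).
Rewrite as dC/dt + C/τ = C_in/τ, τ = V/Q = 23.010 s.
Solution: C(t) = C_in + (C₀ − C_in) e^(−t/τ).
C(27.0) = 2.17 + (0.157 − 2.17)·e^(−27.0/23.010) = 2.17 + (-2.0130)·0.30931 = 1.5473 g/L.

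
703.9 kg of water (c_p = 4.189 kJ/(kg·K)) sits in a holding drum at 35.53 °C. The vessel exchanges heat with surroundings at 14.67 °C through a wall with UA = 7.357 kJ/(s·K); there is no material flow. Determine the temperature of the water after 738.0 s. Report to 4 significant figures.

17.98 °C

Lumped-capacitance energy balance: M c_p dT/dt = UA(T_amb − T).
dT/dt = (T_ss − T)/τ with T_ss = T_amb = 14.6700 °C, τ = M c_p/UA = 703.9·4.189/7.357 = 400.793 s.
This is linear first-order; T(t) = T_ss + (T₀ − T_ss) e^(−t/τ).
T(738.0) = 14.6700 + (20.8600)·0.158604 = 17.9785 °C.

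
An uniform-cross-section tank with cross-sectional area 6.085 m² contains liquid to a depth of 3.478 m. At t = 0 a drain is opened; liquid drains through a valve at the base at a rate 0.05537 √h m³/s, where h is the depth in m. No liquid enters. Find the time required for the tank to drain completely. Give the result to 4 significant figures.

409.9 s

Accumulation of liquid (constant cross-section A): A dh/dt = −0.05537 √h.
Separate and integrate: 2(√h − √h₀) = −(0.05537/A) t.
Tank is empty when √h = 0: t_empty = 2A√h₀/0.05537.
t_empty = 2·6.085·√3.478/0.05537 = 12.1700·1.86494/0.05537 = 409.903 s.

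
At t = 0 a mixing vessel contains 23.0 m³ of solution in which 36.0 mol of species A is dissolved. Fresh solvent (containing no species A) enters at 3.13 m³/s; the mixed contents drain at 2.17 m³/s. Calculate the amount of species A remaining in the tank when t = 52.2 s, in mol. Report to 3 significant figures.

Total volume: dV/dt = Q_in − Q_out = 0.96000 m³/s, so V(t) = 23.0 + 0.96000 t and V(52.2) = 73.112 m³.
No species A enters, so dm/dt = −Q_out · (m/V).
Separate: dm/m = −Q_out dt/V(t) ⇒ ln(m/m₀) = −(Q_out/(Q_in−Q_out)) ln(V/V₀).
m = m₀ (V₀/V)^(Q_out/(Q_in−Q_out)) = 36.0 × (23.0/73.112)^(2.2604) = 2.6362 mol.

2.64 mol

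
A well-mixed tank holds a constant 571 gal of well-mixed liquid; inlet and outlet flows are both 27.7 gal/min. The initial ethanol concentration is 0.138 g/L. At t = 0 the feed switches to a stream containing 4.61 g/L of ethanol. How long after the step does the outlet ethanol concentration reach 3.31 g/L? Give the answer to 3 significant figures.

Transient balance on the dissolved component: V dC/dt = Q(C_in − C), so τ = V/Q = 20.614 min.
C(t) = C_in + (C₀ − C_in) e^(−t/τ). Set C = 3.31 and solve for t:
e^(−t/τ) = (C − C_in)/(C₀ − C_in) = (3.31 − 4.61)/(0.138 − 4.61) = 0.29070
t = −τ ln(…) = 20.614 × 1.2355 = 25.468 min.

25.5 min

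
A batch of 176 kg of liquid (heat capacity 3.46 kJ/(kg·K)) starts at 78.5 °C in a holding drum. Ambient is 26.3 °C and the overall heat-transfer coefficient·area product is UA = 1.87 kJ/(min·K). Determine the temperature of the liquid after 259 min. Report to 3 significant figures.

49.9 °C

Heat balance on the well-mixed liquid: M c_p dT/dt = −UA(T − T_amb).
dT/dt = (T_ss − T)/τ with T_ss = T_amb = 26.300 °C, τ = M c_p/UA = 176·3.46/1.87 = 325.65 min.
Integrating: T(t) = T_ss + (T₀ − T_ss) e^(−t/τ).
T(259) = 26.300 + (52.200)·0.45143 = 49.865 °C.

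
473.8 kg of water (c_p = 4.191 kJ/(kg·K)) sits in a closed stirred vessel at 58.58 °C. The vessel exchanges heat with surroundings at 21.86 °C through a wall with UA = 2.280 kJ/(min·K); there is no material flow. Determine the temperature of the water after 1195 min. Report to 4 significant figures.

First-law balance (no shaft work): M c_p dT/dt = −UA(T − T_amb).
dT/dt = (T_ss − T)/τ with T_ss = T_amb = 21.8600 °C, τ = M c_p/UA = 473.8·4.191/2.280 = 870.919 min.
This is linear first-order; T(t) = T_ss + (T₀ − T_ss) e^(−t/τ).
T(1195) = 21.8600 + (36.7200)·0.253570 = 31.1711 °C.

31.17 °C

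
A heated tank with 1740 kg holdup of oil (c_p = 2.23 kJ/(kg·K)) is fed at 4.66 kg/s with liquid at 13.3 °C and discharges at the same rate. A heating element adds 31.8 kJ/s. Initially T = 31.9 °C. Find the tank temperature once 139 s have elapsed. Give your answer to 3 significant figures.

M c_p dT/dt = ṁ c_p (T_in − T) + Q̇.
Rearrange: dT/dt = (T_ss − T)/τ with τ = M/ṁ = 373.39 s and T_ss = T_in + Q̇/(ṁ c_p) = 16.360 °C.
T approaches T_ss exponentially: T(t) = T_ss + (T₀ − T_ss) e^(−t/τ).
T(139) = 16.360 + (15.540)·e^(−139/373.39) = 16.360 + (15.540)·0.68917 = 27.070 °C.

27.1 °C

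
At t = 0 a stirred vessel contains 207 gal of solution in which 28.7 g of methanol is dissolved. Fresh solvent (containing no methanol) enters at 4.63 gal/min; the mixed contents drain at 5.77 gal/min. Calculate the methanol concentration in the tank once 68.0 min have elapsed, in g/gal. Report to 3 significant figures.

Total volume: dV/dt = Q_in − Q_out = -1.1400 gal/min, so V(t) = 207 − 1.1400 t and V(68.0) = 129.48 gal.
No methanol enters, so dm/dt = −Q_out · (m/V).
Separate: dm/m = −Q_out dt/V(t) ⇒ ln(m/m₀) = −(Q_out/(Q_in−Q_out)) ln(V/V₀).
m = m₀ (V₀/V)^(Q_out/(Q_in−Q_out)) = 28.7 × (207/129.48)^(-5.0614) = 2.6701 g.
C = m/V = 2.6701/129.48 = 0.020622 g/gal.

0.0206 g/gal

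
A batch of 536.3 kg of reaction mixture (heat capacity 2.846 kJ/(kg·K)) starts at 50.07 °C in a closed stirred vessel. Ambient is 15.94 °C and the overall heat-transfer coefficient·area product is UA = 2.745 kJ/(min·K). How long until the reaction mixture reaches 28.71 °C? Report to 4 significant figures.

546.6 min

Lumped-capacitance energy balance: M c_p dT/dt = UA(T_amb − T).
τ = M c_p/UA = 556.033 min; T_ss = T_amb = 15.9400 °C.
T(t) = T_ss + (T₀ − T_ss)e^(−t/τ); set T = 28.71:
t = −τ ln[(T − T_ss)/(T₀ − T_ss)] = −556.033 · ln(0.374158) = 546.624 min.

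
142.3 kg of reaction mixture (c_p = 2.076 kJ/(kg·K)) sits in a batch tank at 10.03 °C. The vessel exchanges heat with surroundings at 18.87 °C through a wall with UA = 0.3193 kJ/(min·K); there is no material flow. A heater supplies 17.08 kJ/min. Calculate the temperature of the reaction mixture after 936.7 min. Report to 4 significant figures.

Lumped-capacitance energy balance: M c_p dT/dt = UA(T_amb − T) + Q̇.
dT/dt = (T_ss − T)/τ with T_ss = T_amb + Q̇/UA = 18.87 + 17.08/0.3193 = 72.3620 °C, τ = M c_p/UA = 142.3·2.076/0.3193 = 925.195 min.
Integrating: T(t) = T_ss + (T₀ − T_ss) e^(−t/τ).
T(936.7) = 72.3620 + (-62.3320)·0.363333 = 49.7147 °C.

49.71 °C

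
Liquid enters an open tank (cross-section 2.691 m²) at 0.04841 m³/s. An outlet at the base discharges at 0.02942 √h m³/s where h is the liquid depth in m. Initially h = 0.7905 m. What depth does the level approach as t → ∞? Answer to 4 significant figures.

Accumulation of liquid (constant cross-section A): A dh/dt = Q_in − 0.02942 √h. At steady state dh/dt = 0:
Q_in = 0.02942 √h_ss ⇒ √h_ss = 0.04841/0.02942 = 1.64548.
h_ss = 1.64548² = 2.70760 m. (Since h₀ = 0.7905 m < h_ss, the level will rise toward this value.)

2.708 m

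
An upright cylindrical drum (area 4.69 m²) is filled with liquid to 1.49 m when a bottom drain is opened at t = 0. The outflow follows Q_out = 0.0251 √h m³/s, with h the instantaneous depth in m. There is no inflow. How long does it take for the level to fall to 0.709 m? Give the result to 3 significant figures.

141 s

Mass balance (ρ constant): A dh/dt = −0.0251 √h.
Separate and integrate: 2(√h − √h₀) = −(0.0251/A) t.
t = 2A(√h₀ − √h)/0.0251 = 2·4.69·(√1.49 − √0.709)/0.0251
  = 9.3800 × (1.2207 − 0.84202) / 0.0251 = 141.50 s.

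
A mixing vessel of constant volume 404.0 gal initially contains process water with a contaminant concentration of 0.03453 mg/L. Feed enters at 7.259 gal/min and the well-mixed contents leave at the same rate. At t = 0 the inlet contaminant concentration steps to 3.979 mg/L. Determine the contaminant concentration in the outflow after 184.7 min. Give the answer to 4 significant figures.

Unsteady species balance (constant V, well mixed): V dC/dt = Q(C_in − C).
Rewrite as dC/dt + C/τ = C_in/τ, τ = V/Q = 55.6550 min.
Solution: C(t) = C_in + (C₀ − C_in) e^(−t/τ).
C(184.7) = 3.979 + (0.03453 − 3.979)·e^(−184.7/55.6550) = 3.979 + (-3.94447)·0.0362014 = 3.83620 mg/L.

3.836 mg/L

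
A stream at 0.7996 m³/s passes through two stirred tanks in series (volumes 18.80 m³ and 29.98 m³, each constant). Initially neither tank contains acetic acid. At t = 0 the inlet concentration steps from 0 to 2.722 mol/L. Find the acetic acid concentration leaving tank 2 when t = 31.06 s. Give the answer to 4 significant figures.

0.7556 mol/L

Each tank obeys Vᵢ dCᵢ/dt = Q(Cᵢ₋₁ − Cᵢ), so τᵢ = Vᵢ/Q.
τ₁ = 18.80/0.7996 = 23.5118 s; τ₂ = 29.98/0.7996 = 37.4937 s.
Tank 1: C₁ = C_in(1 − e^(−t/τ₁)). Tank 2 (τ₁ ≠ τ₂): C₂ = C_in[1 − (τ₁ e^(−t/τ₁) − τ₂ e^(−t/τ₂))/(τ₁ − τ₂)].
At t = 31.06: e^(−t/τ₁) = 0.266857, e^(−t/τ₂) = 0.436745.
C₂ = 2.722·[1 − (23.5118·0.266857 − 37.4937·0.436745)/(-13.9820)] = 2.722·0.277575 = 0.755559 mol/L.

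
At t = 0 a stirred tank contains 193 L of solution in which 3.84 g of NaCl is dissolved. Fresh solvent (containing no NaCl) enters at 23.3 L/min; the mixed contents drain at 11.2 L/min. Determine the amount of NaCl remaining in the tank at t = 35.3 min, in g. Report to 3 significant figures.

Let m(t) be the amount of NaCl. Volume: V(t) = V₀ + (Q_in − Q_out) t = 193 + 12.100 t; V(35.3) = 620.13 L.
No NaCl enters, so dm/dt = −Q_out · (m/V).
dm/m = −Q_out dt/(V₀ + 12.100 t); integrating gives ln(m/m₀) = −(Q_out/(Q_in−Q_out)) ln(V/V₀).
m = m₀ (V₀/V)^(Q_out/(Q_in−Q_out)) = 3.84 × (193/620.13)^(0.92562) = 1.3035 g.

1.30 g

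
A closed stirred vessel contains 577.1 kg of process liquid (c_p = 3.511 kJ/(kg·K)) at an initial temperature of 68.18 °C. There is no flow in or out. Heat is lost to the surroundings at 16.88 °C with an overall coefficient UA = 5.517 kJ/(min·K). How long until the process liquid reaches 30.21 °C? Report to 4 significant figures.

495.0 min

Lumped-capacitance energy balance: M c_p dT/dt = UA(T_amb − T).
τ = M c_p/UA = 367.264 min; T_ss = T_amb = 16.8800 °C.
T(t) = T_ss + (T₀ − T_ss)e^(−t/τ); set T = 30.21:
t = −τ ln[(T − T_ss)/(T₀ − T_ss)] = −367.264 · ln(0.259844) = 494.953 min.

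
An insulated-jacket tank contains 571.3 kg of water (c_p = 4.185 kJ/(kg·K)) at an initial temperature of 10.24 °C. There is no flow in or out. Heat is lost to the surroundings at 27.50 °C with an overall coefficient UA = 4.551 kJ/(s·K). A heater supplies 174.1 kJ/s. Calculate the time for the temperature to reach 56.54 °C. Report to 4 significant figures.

Lumped-capacitance energy balance: M c_p dT/dt = UA(T_amb − T) + Q̇.
τ = M c_p/UA = 525.355 s; T_ss = T_amb + Q̇/UA = 27.50 + 174.1/4.551 = 65.7553 °C.
T(t) = T_ss + (T₀ − T_ss)e^(−t/τ); set T = 56.54:
t = −τ ln[(T − T_ss)/(T₀ − T_ss)] = −525.355 · ln(0.165996) = 943.428 s.

943.4 s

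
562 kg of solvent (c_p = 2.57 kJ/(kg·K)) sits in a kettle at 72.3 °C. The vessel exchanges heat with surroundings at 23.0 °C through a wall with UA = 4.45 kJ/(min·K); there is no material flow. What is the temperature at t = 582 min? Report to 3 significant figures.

Lumped-capacitance energy balance: M c_p dT/dt = UA(T_amb − T).
dT/dt = (T_ss − T)/τ with T_ss = T_amb = 23.000 °C, τ = M c_p/UA = 562·2.57/4.45 = 324.57 min.
This is linear first-order; T(t) = T_ss + (T₀ − T_ss) e^(−t/τ).
T(582) = 23.000 + (49.300)·0.16644 = 31.205 °C.

31.2 °C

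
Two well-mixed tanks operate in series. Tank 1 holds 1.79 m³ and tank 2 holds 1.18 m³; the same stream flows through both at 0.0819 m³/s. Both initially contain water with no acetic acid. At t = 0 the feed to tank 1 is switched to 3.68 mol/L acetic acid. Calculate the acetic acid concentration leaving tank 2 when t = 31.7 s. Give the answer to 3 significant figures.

1.94 mol/L

Time constants: τᵢ = Vᵢ/Q for each well-mixed tank.
τ₁ = 1.79/0.0819 = 21.856 s; τ₂ = 1.18/0.0819 = 14.408 s.
Solving the cascade with C₁(0)=C₂(0)=0 gives C₂(t) = C_in[1 − (τ₁ e^(−t/τ₁) − τ₂ e^(−t/τ₂))/(τ₁ − τ₂)].
At t = 31.7: e^(−t/τ₁) = 0.23447, e^(−t/τ₂) = 0.11078.
C₂ = 3.68·[1 − (21.856·0.23447 − 14.408·0.11078)/(7.4481)] = 3.68·0.52625 = 1.9366 mol/L.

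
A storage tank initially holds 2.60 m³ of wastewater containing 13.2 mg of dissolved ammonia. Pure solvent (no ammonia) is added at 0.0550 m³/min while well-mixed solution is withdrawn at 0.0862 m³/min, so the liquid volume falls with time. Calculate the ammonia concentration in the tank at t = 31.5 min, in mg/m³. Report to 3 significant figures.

2.20 mg/m³

Let m(t) be the amount of ammonia. Volume: V(t) = V₀ + (Q_in − Q_out) t = 2.60 − 0.031200 t; V(31.5) = 1.6172 m³.
No ammonia enters, so dm/dt = −Q_out · (m/V).
Separate: dm/m = −Q_out dt/V(t) ⇒ ln(m/m₀) = −(Q_out/(Q_in−Q_out)) ln(V/V₀).
m = m₀ (V₀/V)^(Q_out/(Q_in−Q_out)) = 13.2 × (2.60/1.6172)^(-2.7628) = 3.5551 mg.
C = m/V = 3.5551/1.6172 = 2.1983 mg/m³.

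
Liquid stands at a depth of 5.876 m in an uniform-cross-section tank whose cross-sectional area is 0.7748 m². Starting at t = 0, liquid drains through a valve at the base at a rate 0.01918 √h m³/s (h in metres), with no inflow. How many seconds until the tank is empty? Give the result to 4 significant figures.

Volume balance on the tank: A dh/dt = −0.01918 √h.
Separate and integrate: 2(√h − √h₀) = −(0.01918/A) t.
Tank is empty when √h = 0: t_empty = 2A√h₀/0.01918.
t_empty = 2·0.7748·√5.876/0.01918 = 1.54960·2.42405/0.01918 = 195.845 s.

195.8 s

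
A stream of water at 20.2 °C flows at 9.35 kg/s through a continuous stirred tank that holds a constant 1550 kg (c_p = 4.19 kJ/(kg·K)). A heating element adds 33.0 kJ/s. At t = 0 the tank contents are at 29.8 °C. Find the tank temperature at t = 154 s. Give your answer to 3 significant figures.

M c_p dT/dt = ṁ c_p (T_in − T) + Q̇.
Rearrange: dT/dt = (T_ss − T)/τ with τ = M/ṁ = 165.78 s and T_ss = T_in + Q̇/(ṁ c_p) = 21.042 °C.
Solution: T(t) = T_ss + (T₀ − T_ss) e^(−t/τ).
T(154) = 21.042 + (8.7577)·e^(−154/165.78) = 21.042 + (8.7577)·0.39496 = 24.501 °C.

24.5 °C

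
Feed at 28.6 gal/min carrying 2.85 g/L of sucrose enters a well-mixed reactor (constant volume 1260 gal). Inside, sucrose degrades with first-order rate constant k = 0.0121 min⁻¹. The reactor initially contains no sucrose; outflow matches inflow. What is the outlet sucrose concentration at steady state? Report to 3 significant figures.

Species balance: V dC/dt = Q C_in − Q C − k V C.
At steady state: 0 = Q C_in − (Q + kV) C_ss, so C_ss = Q C_in/(Q + kV).
C_ss = 28.6·2.85/(28.6 + 0.0121·1260) = 81.510/43.846 = 1.8590 g/L.

1.86 g/L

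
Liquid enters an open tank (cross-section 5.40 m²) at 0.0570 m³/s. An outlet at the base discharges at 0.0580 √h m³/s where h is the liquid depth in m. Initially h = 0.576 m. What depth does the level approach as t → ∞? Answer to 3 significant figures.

Level balance: A dh/dt = 0.0570 − 0.0580 √h. Setting dh/dt = 0:
Q_in = 0.0580 √h_ss ⇒ √h_ss = 0.0570/0.0580 = 0.98276.
h_ss = 0.98276² = 0.96581 m. (Since h₀ = 0.576 m < h_ss, the level will rise toward this value.)

0.966 m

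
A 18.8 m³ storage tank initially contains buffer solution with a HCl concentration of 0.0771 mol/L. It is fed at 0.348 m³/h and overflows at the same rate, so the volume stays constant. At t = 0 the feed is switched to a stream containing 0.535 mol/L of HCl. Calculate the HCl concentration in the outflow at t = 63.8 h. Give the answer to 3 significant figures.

Unsteady species balance (constant V, well mixed): V dC/dt = Q(C_in − C).
Rewrite as dC/dt + C/τ = C_in/τ, τ = V/Q = 54.023 h.
Integrating: C(t) = C_in + (C₀ − C_in) e^(−t/τ).
C(63.8) = 0.535 + (0.0771 − 0.535)·e^(−63.8/54.023) = 0.535 + (-0.45790)·0.30698 = 0.39443 mol/L.

0.394 mol/L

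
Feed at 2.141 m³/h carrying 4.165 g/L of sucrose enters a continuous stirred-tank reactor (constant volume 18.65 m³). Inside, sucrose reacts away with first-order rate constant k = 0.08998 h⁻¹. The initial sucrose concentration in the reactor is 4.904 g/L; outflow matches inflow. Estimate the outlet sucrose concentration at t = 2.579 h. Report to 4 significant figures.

V dC/dt = Q(C_in − C) − k V C.
dC/dt = (Q/V) C_in − (Q/V + k) C; effective rate a = Q/V + k = 0.114799 + 0.08998 = 0.204779 h⁻¹.
C_ss = Q C_in/(Q + kV) = 2.33490 g/L; C(t) = C_ss + (C₀ − C_ss) e^(−a t).
C(2.579) = 2.33490 + (2.56910)·e^(−0.204779·2.579) = 2.33490 + (2.56910)·0.589710 = 3.84992 g/L.

3.850 g/L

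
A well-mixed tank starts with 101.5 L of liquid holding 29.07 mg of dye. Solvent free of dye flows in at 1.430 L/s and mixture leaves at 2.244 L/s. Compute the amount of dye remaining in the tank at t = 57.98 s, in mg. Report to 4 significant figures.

Let m(t) be the amount of dye. Volume: V(t) = V₀ + (Q_in − Q_out) t = 101.5 − 0.814000 t; V(57.98) = 54.3043 L.
No dye enters, so dm/dt = −Q_out · (m/V).
dm/m = −Q_out dt/(V₀ − 0.814000 t); integrating gives ln(m/m₀) = −(Q_out/(Q_in−Q_out)) ln(V/V₀).
m = m₀ (V₀/V)^(Q_out/(Q_in−Q_out)) = 29.07 × (101.5/54.3043)^(-2.75676) = 5.18348 mg.

5.183 mg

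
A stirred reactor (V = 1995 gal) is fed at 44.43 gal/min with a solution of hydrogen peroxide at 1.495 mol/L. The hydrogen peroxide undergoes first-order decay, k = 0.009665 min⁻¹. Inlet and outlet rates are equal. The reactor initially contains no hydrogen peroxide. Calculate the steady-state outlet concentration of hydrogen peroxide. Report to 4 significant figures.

1.043 mol/L

V dC/dt = Q(C_in − C) − k V C.
At steady state: 0 = Q C_in − (Q + kV) C_ss, so C_ss = Q C_in/(Q + kV).
C_ss = 44.43·1.495/(44.43 + 0.009665·1995) = 66.4229/63.7117 = 1.04255 mol/L.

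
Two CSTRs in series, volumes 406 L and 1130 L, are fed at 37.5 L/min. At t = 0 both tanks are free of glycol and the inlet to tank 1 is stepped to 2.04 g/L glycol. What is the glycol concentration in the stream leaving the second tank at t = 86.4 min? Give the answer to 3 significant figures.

Each tank obeys Vᵢ dCᵢ/dt = Q(Cᵢ₋₁ − Cᵢ), so τᵢ = Vᵢ/Q.
τ₁ = 406/37.5 = 10.827 min; τ₂ = 1130/37.5 = 30.133 min.
Solving the cascade with C₁(0)=C₂(0)=0 gives C₂(t) = C_in[1 − (τ₁ e^(−t/τ₁) − τ₂ e^(−t/τ₂))/(τ₁ − τ₂)].
At t = 86.4: e^(−t/τ₁) = 0.00034214, e^(−t/τ₂) = 0.056855.
C₂ = 2.04·[1 − (10.827·0.00034214 − 30.133·0.056855)/(-19.307)] = 2.04·0.91145 = 1.8594 g/L.

1.86 g/L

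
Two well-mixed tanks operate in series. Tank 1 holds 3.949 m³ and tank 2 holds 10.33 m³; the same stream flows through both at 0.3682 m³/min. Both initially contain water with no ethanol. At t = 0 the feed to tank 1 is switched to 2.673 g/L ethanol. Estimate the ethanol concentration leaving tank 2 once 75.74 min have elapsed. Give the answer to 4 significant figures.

2.384 g/L

Time constants: τᵢ = Vᵢ/Q for each well-mixed tank.
τ₁ = 3.949/0.3682 = 10.7251 min; τ₂ = 10.33/0.3682 = 28.0554 min.
Tank 1: C₁ = C_in(1 − e^(−t/τ₁)). Tank 2 (τ₁ ≠ τ₂): C₂ = C_in[1 − (τ₁ e^(−t/τ₁) − τ₂ e^(−t/τ₂))/(τ₁ − τ₂)].
At t = 75.74: e^(−t/τ₁) = 0.000857143, e^(−t/τ₂) = 0.0672285.
C₂ = 2.673·[1 − (10.7251·0.000857143 − 28.0554·0.0672285)/(-17.3303)] = 2.673·0.891696 = 2.38350 g/L.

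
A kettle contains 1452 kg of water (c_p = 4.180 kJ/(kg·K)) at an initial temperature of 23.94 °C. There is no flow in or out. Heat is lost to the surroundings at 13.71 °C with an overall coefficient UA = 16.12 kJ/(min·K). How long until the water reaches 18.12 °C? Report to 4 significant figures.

M c_p dT/dt = −UA(T − T_amb).
τ = M c_p/UA = 376.511 min; T_ss = T_amb = 13.7100 °C.
T(t) = T_ss + (T₀ − T_ss)e^(−t/τ); set T = 18.12:
t = −τ ln[(T − T_ss)/(T₀ − T_ss)] = −376.511 · ln(0.431085) = 316.815 min.

316.8 min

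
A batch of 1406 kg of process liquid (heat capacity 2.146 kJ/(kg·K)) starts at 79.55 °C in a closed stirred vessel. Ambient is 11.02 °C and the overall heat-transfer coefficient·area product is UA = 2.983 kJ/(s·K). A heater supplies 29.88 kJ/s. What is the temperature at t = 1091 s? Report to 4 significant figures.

40.94 °C

Lumped-capacitance energy balance: M c_p dT/dt = UA(T_amb − T) + Q̇.
dT/dt = (T_ss − T)/τ with T_ss = T_amb + Q̇/UA = 11.02 + 29.88/2.983 = 21.0368 °C, τ = M c_p/UA = 1406·2.146/2.983 = 1011.49 s.
This is linear first-order; T(t) = T_ss + (T₀ − T_ss) e^(−t/τ).
T(1091) = 21.0368 + (58.5132)·0.340069 = 40.9353 °C.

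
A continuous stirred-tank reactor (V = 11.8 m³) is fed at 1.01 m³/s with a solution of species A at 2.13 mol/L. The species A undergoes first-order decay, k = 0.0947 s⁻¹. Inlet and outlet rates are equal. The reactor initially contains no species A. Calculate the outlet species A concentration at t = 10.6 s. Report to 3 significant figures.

0.862 mol/L

Accumulation = in − out − consumed: V dC/dt = Q C_in − Q C − k V C.
dC/dt = (Q/V) C_in − (Q/V + k) C; effective rate a = Q/V + k = 0.085593 + 0.0947 = 0.18029 s⁻¹.
C_ss = Q C_in/(Q + kV) = 1.0112 mol/L; C(t) = C_ss + (C₀ − C_ss) e^(−a t).
C(10.6) = 1.0112 + (-1.0112)·e^(−0.18029·10.6) = 1.0112 + (-1.0112)·0.14792 = 0.86163 mol/L.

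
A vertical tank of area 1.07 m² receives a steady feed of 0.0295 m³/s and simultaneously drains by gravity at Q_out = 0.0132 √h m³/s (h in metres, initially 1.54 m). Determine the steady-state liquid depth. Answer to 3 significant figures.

A dh/dt = Q_in − 0.0132 √h. Steady state requires inflow = outflow:
Q_in = 0.0132 √h_ss ⇒ √h_ss = 0.0295/0.0132 = 2.2348.
h_ss = 2.2348² = 4.9945 m. (Since h₀ = 1.54 m < h_ss, the level will rise toward this value.)

4.99 m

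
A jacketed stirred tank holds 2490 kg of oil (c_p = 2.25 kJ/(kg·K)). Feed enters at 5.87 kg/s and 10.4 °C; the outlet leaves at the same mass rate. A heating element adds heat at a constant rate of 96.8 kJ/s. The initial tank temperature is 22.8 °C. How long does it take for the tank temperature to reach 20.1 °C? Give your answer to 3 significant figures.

322 s

Unsteady energy balance on the tank contents: M c_p dT/dt = ṁ c_p (T_in − T) + 96.8.
τ = M/ṁ = 424.19 s; T_ss = T_in + Q̇/(ṁ c_p) = 17.729 °C.
T(t) = T_ss + (T₀ − T_ss) e^(−t/τ). Set T = 20.1:
e^(−t/τ) = (20.1 − 17.729)/(22.8 − 17.729) = 0.46754
t = −424.19 · ln(0.46754) = 322.50 s.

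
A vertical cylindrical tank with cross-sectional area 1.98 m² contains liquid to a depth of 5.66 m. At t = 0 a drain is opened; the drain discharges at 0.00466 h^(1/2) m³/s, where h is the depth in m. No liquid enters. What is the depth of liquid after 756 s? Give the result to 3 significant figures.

2.22 m

A dh/dt = −Q_out = −0.00466 √h.
∫ h^(−1/2) dh = −(0.00466/A) ∫ dt, giving 2√h = 2√h₀ − (0.00466/A) t.
√h = √5.66 − 0.00466·756/(2·1.98) = 2.3791 − 0.88964 = 1.4894.
h = 1.4894² = 2.2184 m.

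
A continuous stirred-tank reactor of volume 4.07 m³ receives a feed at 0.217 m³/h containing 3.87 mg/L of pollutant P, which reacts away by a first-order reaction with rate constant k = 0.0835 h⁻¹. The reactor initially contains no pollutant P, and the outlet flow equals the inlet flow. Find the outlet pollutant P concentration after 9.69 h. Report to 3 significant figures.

Accumulation = in − out − consumed: V dC/dt = Q C_in − Q C − k V C.
This is linear with rate a = Q/V + k = 0.13682 h⁻¹.
C_ss = Q C_in/(Q + kV) = 1.5081 mg/L; C(t) = C_ss + (C₀ − C_ss) e^(−a t).
C(9.69) = 1.5081 + (-1.5081)·e^(−0.13682·9.69) = 1.5081 + (-1.5081)·0.26560 = 1.1076 mg/L.

1.11 mg/L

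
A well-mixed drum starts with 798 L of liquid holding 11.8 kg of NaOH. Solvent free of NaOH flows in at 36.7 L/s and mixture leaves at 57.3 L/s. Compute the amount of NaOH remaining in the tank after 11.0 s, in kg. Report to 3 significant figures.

Total volume: dV/dt = Q_in − Q_out = -20.600 L/s, so V(t) = 798 − 20.600 t and V(11.0) = 571.40 L.
Species balance (pure solvent in): dm/dt = −Q_out · m/V(t).
dm/m = −Q_out dt/(V₀ − 20.600 t); integrating gives ln(m/m₀) = −(Q_out/(Q_in−Q_out)) ln(V/V₀).
m = m₀ (V₀/V)^(Q_out/(Q_in−Q_out)) = 11.8 × (798/571.40)^(-2.7816) = 4.6600 kg.

4.66 kg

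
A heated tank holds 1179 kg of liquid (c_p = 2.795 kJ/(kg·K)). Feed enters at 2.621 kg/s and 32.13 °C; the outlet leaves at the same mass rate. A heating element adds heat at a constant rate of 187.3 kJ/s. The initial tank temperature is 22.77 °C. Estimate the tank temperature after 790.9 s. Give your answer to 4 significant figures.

51.68 °C

First-law balance (no shaft work): M c_p dT/dt = ṁ c_p (T_in − T) + 187.3.
Rearrange: dT/dt = (T_ss − T)/τ with τ = M/ṁ = 449.828 s and T_ss = T_in + Q̇/(ṁ c_p) = 57.6975 °C.
Integrating: T(t) = T_ss + (T₀ − T_ss) e^(−t/τ).
T(790.9) = 57.6975 + (-34.9275)·e^(−790.9/449.828) = 57.6975 + (-34.9275)·0.172350 = 51.6778 °C.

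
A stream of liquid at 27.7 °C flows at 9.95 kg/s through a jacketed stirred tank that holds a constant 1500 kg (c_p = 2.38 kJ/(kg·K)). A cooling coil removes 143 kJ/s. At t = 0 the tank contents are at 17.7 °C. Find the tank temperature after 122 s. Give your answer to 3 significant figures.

M c_p dT/dt = ṁ c_p (T_in − T) − Q̇.
τ = M/ṁ = 150.75 s; T_ss = T_in − Q̇/(ṁ c_p) = 27.7 − 143/(9.95·2.38) = 21.661 °C.
T approaches T_ss exponentially: T(t) = T_ss + (T₀ − T_ss) e^(−t/τ).
T(122) = 21.661 + (-3.9614)·e^(−122/150.75) = 21.661 + (-3.9614)·0.44518 = 19.898 °C.

19.9 °C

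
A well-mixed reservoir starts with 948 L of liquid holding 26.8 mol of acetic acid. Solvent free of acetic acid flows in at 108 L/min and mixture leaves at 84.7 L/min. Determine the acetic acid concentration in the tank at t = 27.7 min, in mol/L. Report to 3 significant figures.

Total volume: dV/dt = Q_in − Q_out = 23.300 L/min, so V(t) = 948 + 23.300 t and V(27.7) = 1593.4 L.
Species balance (pure solvent in): dm/dt = −Q_out · m/V(t).
dm/m = −Q_out dt/(V₀ + 23.300 t); integrating gives ln(m/m₀) = −(Q_out/(Q_in−Q_out)) ln(V/V₀).
m = m₀ (V₀/V)^(Q_out/(Q_in−Q_out)) = 26.8 × (948/1593.4)^(3.6352) = 4.0582 mol.
C = m/V = 4.0582/1593.4 = 0.0025468 mol/L.

0.00255 mol/L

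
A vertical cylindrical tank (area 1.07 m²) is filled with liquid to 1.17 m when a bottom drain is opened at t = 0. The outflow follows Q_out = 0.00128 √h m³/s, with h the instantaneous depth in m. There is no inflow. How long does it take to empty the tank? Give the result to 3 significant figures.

1810 s

With no inflow, A dh/dt = −0.00128 √h.
This is separable: 2 d(√h)/dt = −0.00128/A, so √h = √h₀ − (0.00128/(2A)) t.
Tank is empty when √h = 0: t_empty = 2A√h₀/0.00128.
t_empty = 2·1.07·√1.17/0.00128 = 2.1400·1.0817/0.00128 = 1808.4 s.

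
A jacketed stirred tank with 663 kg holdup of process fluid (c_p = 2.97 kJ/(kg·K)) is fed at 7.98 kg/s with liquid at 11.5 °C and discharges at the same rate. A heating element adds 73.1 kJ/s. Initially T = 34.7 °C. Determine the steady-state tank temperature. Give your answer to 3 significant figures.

14.6 °C

Unsteady energy balance on the tank contents: M c_p dT/dt = ṁ c_p (T_in − T) + 73.1.
At steady state dT/dt = 0 ⇒ T_ss = T_in + Q̇/(ṁ c_p) = 11.5 + 73.1/(7.98·2.97) = 14.584 °C.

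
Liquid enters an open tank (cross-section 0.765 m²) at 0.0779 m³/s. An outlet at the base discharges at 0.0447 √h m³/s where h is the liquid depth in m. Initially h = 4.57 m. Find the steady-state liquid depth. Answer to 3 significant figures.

Level balance: A dh/dt = 0.0779 − 0.0447 √h. Setting dh/dt = 0:
Q_in = 0.0447 √h_ss ⇒ √h_ss = 0.0779/0.0447 = 1.7427.
h_ss = 1.7427² = 3.0371 m. (Since h₀ = 4.57 m > h_ss, the level will fall toward this value.)

3.04 m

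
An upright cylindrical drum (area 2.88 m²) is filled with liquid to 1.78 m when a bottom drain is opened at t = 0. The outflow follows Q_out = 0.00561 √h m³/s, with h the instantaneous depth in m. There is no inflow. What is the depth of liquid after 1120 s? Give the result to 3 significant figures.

A dh/dt = −Q_out = −0.00561 √h.
Separate and integrate: 2(√h − √h₀) = −(0.00561/A) t.
√h = √1.78 − 0.00561·1120/(2·2.88) = 1.3342 − 1.0908 = 0.24333.
h = 0.24333² = 0.059211 m.

0.0592 m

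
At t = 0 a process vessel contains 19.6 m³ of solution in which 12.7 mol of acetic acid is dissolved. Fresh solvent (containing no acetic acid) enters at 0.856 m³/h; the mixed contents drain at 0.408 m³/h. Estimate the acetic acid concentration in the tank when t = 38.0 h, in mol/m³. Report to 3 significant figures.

Total volume: dV/dt = Q_in − Q_out = 0.44800 m³/h, so V(t) = 19.6 + 0.44800 t and V(38.0) = 36.624 m³.
No acetic acid enters, so dm/dt = −Q_out · (m/V).
dm/m = −Q_out dt/(V₀ + 0.44800 t); integrating gives ln(m/m₀) = −(Q_out/(Q_in−Q_out)) ln(V/V₀).
m = m₀ (V₀/V)^(Q_out/(Q_in−Q_out)) = 12.7 × (19.6/36.624)^(0.91071) = 7.1868 mol.
C = m/V = 7.1868/36.624 = 0.19623 mol/m³.

0.196 mol/m³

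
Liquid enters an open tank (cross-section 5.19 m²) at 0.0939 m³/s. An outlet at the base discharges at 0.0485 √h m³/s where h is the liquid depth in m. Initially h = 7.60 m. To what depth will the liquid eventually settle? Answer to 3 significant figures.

3.75 m

Accumulation of liquid (constant cross-section A): A dh/dt = Q_in − 0.0485 √h. At steady state dh/dt = 0:
Q_in = 0.0485 √h_ss ⇒ √h_ss = 0.0939/0.0485 = 1.9361.
h_ss = 1.9361² = 3.7484 m. (Since h₀ = 7.60 m > h_ss, the level will fall toward this value.)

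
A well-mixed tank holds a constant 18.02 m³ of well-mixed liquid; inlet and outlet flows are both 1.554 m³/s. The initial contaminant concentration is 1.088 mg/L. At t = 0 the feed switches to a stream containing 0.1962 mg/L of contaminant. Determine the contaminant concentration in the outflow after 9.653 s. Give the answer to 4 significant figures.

Transient balance on the dissolved component: V dC/dt = Q(C_in − C).
Time constant τ = V/Q = 18.02/1.554 = 11.5959 s.
C approaches C_in exponentially: C(t) = C_in + (C₀ − C_in) e^(−t/τ).
C(9.653) = 0.1962 + (1.088 − 0.1962)·e^(−9.653/11.5959) = 0.1962 + (0.891800)·0.434982 = 0.584117 mg/L.

0.5841 mg/L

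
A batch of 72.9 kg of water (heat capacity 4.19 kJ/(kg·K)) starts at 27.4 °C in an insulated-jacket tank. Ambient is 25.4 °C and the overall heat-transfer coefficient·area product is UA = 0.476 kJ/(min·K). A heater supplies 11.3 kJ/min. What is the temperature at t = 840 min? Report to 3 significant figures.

43.3 °C

Heat balance on the well-mixed liquid: M c_p dT/dt = −UA(T − T_amb) + Q̇.
dT/dt = (T_ss − T)/τ with T_ss = T_amb + Q̇/UA = 25.4 + 11.3/0.476 = 49.139 °C, τ = M c_p/UA = 72.9·4.19/0.476 = 641.70 min.
Integrating: T(t) = T_ss + (T₀ − T_ss) e^(−t/τ).
T(840) = 49.139 + (-21.739)·0.27009 = 43.268 °C.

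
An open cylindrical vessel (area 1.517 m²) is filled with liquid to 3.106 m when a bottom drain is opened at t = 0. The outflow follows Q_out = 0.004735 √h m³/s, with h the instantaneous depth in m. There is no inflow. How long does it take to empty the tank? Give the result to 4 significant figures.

1129 s

With no inflow, A dh/dt = −0.004735 √h.
Separate and integrate: 2(√h − √h₀) = −(0.004735/A) t.
Tank is empty when √h = 0: t_empty = 2A√h₀/0.004735.
t_empty = 2·1.517·√3.106/0.004735 = 3.03400·1.76238/0.004735 = 1129.27 s.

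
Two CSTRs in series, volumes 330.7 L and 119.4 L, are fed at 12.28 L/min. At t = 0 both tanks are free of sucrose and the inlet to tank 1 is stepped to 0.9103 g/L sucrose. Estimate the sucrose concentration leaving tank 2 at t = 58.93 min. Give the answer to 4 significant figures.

Time constants: τᵢ = Vᵢ/Q for each well-mixed tank.
τ₁ = 330.7/12.28 = 26.9300 min; τ₂ = 119.4/12.28 = 9.72313 min.
Tank 1: C₁ = C_in(1 − e^(−t/τ₁)). Tank 2 (τ₁ ≠ τ₂): C₂ = C_in[1 − (τ₁ e^(−t/τ₁) − τ₂ e^(−t/τ₂))/(τ₁ − τ₂)].
At t = 58.93: e^(−t/τ₁) = 0.112111, e^(−t/τ₂) = 0.00233252.
C₂ = 0.9103·[1 − (26.9300·0.112111 − 9.72313·0.00233252)/(17.2068)] = 0.9103·0.825857 = 0.751777 g/L.

0.7518 g/L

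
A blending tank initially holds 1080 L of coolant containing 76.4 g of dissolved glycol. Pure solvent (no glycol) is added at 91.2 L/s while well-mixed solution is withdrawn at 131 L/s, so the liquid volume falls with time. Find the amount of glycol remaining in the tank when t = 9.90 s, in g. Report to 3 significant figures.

17.2 g

Total volume: dV/dt = Q_in − Q_out = -39.800 L/s, so V(t) = 1080 − 39.800 t and V(9.90) = 685.98 L.
Solute balance: dm/dt = 0 − Q_out C = −Q_out m/V(t).
dm/m = −Q_out dt/(V₀ − 39.800 t); integrating gives ln(m/m₀) = −(Q_out/(Q_in−Q_out)) ln(V/V₀).
m = m₀ (V₀/V)^(Q_out/(Q_in−Q_out)) = 76.4 × (1080/685.98)^(-3.2915) = 17.152 g.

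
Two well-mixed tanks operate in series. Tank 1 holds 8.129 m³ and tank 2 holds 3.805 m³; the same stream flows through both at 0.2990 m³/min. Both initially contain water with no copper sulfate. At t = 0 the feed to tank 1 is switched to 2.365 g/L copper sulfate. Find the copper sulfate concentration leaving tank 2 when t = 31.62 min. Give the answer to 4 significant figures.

Each tank obeys Vᵢ dCᵢ/dt = Q(Cᵢ₋₁ − Cᵢ), so τᵢ = Vᵢ/Q.
τ₁ = 8.129/0.2990 = 27.1873 min; τ₂ = 3.805/0.2990 = 12.7258 min.
Solving the cascade with C₁(0)=C₂(0)=0 gives C₂(t) = C_in[1 − (τ₁ e^(−t/τ₁) − τ₂ e^(−t/τ₂))/(τ₁ − τ₂)].
At t = 31.62: e^(−t/τ₁) = 0.312534, e^(−t/τ₂) = 0.0833484.
C₂ = 2.365·[1 − (27.1873·0.312534 − 12.7258·0.0833484)/(14.4615)] = 2.365·0.485790 = 1.14889 g/L.

1.149 g/L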